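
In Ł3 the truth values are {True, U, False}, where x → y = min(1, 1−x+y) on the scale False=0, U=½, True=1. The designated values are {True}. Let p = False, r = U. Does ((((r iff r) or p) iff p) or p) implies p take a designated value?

Yes

r iff r = U iff U = True  [1 − |½−½|]
(r iff r) or p = True or False = True
((r iff r) or p) iff p = True iff False = False
(((r iff r) or p) iff p) or p = False or False = False
((((r iff r) or p) iff p) or p) implies p = False implies False = True
True ∈ {True}.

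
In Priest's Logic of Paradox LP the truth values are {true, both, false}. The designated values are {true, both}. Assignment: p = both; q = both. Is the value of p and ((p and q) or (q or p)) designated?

p and q = both and both = both
q or p = both or both = both
(p and q) or (q or p) = both or both = both
p and ((p and q) or (q or p)) = both and both = both
both ∈ {true, both}.

Yes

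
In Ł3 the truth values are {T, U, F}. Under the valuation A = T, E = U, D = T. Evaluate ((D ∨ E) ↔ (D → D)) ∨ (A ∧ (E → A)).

T

D ∨ E = T ∨ U = T
D → D = T → T = T
(D ∨ E) ↔ (D → D) = T ↔ T = T
E → A = U → T = T
A ∧ (E → A) = T ∧ T = T
((D ∨ E) ↔ (D → D)) ∨ (A ∧ (E → A)) = T ∨ T = T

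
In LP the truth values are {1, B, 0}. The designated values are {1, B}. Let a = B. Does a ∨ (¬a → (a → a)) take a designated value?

Yes

¬a = ¬B = B
a → a = B → B = B  [¬B ∨ B]
¬a → (a → a) = B → B = B
a ∨ (¬a → (a → a)) = B ∨ B = B
B ∈ {1, B}.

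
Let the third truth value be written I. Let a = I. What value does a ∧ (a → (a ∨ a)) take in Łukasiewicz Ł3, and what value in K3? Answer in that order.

I; I

In Łukasiewicz Ł3: a ∨ a = I ∨ I = I
a → (a ∨ a) = I → I = True  [min(1, 1−½+½)]
a ∧ (a → (a ∨ a)) = I ∧ True = I
In K3: a ∨ a = I ∨ I = I
a → (a ∨ a) = I → I = I  [¬I ∨ I]
a ∧ (a → (a ∨ a)) = I ∧ I = I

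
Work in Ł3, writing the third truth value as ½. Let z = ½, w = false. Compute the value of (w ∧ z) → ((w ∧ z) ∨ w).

true

w ∧ z = false ∧ ½ = false
w ∧ z = false ∧ ½ = false
(w ∧ z) ∨ w = false ∨ false = false
(w ∧ z) → ((w ∧ z) ∨ w) = false → false = true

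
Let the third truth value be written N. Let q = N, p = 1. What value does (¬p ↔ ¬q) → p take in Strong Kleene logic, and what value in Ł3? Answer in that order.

In Strong Kleene logic: ¬p = ¬1 = 0
¬q = ¬N = N
¬p ↔ ¬q = 0 ↔ N = N
(¬p ↔ ¬q) → p = N → 1 = 1
In Ł3: ¬p = ¬1 = 0
¬q = ¬N = N
¬p ↔ ¬q = 0 ↔ N = N  [1 − |0−½|]
(¬p ↔ ¬q) → p = N → 1 = 1

1; 1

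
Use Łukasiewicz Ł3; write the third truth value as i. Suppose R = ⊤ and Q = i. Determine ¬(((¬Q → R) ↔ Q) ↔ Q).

¬Q = ¬i = i
¬Q → R = i → ⊤ = ⊤  [min(1, 1−½+1)]
(¬Q → R) ↔ Q = ⊤ ↔ i = i
((¬Q → R) ↔ Q) ↔ Q = i ↔ i = ⊤
¬(((¬Q → R) ↔ Q) ↔ Q) = ¬⊤ = ⊥

⊥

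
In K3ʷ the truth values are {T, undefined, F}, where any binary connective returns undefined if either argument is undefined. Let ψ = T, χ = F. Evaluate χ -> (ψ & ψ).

ψ & ψ = T & T = T
χ -> (ψ & ψ) = F -> T = T

T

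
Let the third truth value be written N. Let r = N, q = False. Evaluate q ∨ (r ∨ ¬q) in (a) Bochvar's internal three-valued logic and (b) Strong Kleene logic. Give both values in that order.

N; True

In Bochvar's internal three-valued logic: ¬q = ¬False = True
r ∨ ¬q = N ∨ True = N
q ∨ (r ∨ ¬q) = False ∨ N = N
In Strong Kleene logic: ¬q = ¬False = True
r ∨ ¬q = N ∨ True = True
q ∨ (r ∨ ¬q) = False ∨ True = True
They differ because Bochvar's internal three-valued logic and Strong Kleene logic treat N differently under the binary connectives.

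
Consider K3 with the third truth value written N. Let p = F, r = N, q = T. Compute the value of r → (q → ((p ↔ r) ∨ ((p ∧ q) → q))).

p ↔ r = F ↔ N = N
p ∧ q = F ∧ T = F
(p ∧ q) → q = F → T = T
(p ↔ r) ∨ ((p ∧ q) → q) = N ∨ T = T
q → ((p ↔ r) ∨ ((p ∧ q) → q)) = T → T = T
r → (q → ((p ↔ r) ∨ ((p ∧ q) → q))) = N → T = T  [¬N ∨ T]

T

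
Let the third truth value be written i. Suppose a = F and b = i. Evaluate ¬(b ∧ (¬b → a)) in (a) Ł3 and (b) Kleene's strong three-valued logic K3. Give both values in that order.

In Ł3: ¬b = ¬i = i
¬b → a = i → F = i  [min(1, 1−½+0)]
b ∧ (¬b → a) = i ∧ i = i
¬(b ∧ (¬b → a)) = ¬i = i
In Kleene's strong three-valued logic K3: ¬b = ¬i = i
¬b → a = i → F = i  [¬i ∨ F]
b ∧ (¬b → a) = i ∧ i = i
¬(b ∧ (¬b → a)) = ¬i = i

i; i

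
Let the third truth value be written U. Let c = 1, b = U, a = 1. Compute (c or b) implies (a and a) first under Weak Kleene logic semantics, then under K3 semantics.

U; 1

In Weak Kleene logic: c or b = 1 or U = U
a and a = 1 and 1 = 1
(c or b) implies (a and a) = U implies 1 = U
In K3: c or b = 1 or U = 1
a and a = 1 and 1 = 1
(c or b) implies (a and a) = 1 implies 1 = 1
They differ because Weak Kleene logic and K3 treat U differently under the binary connectives.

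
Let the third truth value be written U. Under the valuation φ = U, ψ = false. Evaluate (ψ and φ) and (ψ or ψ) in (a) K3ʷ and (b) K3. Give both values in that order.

U; false

In K3ʷ: ψ and φ = false and U = U
ψ or ψ = false or false = false
(ψ and φ) and (ψ or ψ) = U and false = U
In K3: ψ and φ = false and U = false
ψ or ψ = false or false = false
(ψ and φ) and (ψ or ψ) = false and false = false
They differ because K3ʷ and K3 treat U differently under the binary connectives.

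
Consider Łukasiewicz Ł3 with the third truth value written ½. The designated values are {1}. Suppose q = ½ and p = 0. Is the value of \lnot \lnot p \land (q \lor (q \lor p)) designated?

\lnot p = \lnot 0 = 1
\lnot \lnot p = \lnot 1 = 0
q \lor p = ½ \lor 0 = ½
q \lor (q \lor p) = ½ \lor ½ = ½
\lnot \lnot p \land (q \lor (q \lor p)) = 0 \land ½ = 0
0 ∉ {1}.

No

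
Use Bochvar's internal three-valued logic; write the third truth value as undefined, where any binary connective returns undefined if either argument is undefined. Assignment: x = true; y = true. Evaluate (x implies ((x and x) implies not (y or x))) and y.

false

x and x = true and true = true
y or x = true or true = true
not (y or x) = not true = false
(x and x) implies not (y or x) = true implies false = false
x implies ((x and x) implies not (y or x)) = true implies false = false
(x implies ((x and x) implies not (y or x))) and y = false and true = false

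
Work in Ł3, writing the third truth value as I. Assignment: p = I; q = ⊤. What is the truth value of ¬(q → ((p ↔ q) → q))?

p ↔ q = I ↔ ⊤ = I  [1 − |½−1|]
(p ↔ q) → q = I → ⊤ = ⊤
q → ((p ↔ q) → q) = ⊤ → ⊤ = ⊤
¬(q → ((p ↔ q) → q)) = ¬⊤ = ⊥

⊥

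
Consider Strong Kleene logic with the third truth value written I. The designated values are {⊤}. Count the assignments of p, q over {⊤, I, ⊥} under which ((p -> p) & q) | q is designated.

3

Designated under: (p=⊤, q=⊤); (p=I, q=⊤); (p=⊥, q=⊤).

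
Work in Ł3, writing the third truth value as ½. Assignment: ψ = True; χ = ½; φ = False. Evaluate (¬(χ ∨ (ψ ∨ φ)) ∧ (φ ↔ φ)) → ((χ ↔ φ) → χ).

True

ψ ∨ φ = True ∨ False = True
χ ∨ (ψ ∨ φ) = ½ ∨ True = True
¬(χ ∨ (ψ ∨ φ)) = ¬True = False
φ ↔ φ = False ↔ False = True
¬(χ ∨ (ψ ∨ φ)) ∧ (φ ↔ φ) = False ∧ True = False
χ ↔ φ = ½ ↔ False = ½  [1 − |½−0|]
(χ ↔ φ) → χ = ½ → ½ = True
(¬(χ ∨ (ψ ∨ φ)) ∧ (φ ↔ φ)) → ((χ ↔ φ) → χ) = False → True = True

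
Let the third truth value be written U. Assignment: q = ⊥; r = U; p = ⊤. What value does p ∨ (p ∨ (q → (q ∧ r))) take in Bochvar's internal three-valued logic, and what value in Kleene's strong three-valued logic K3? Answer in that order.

U; ⊤

In Bochvar's internal three-valued logic: q ∧ r = ⊥ ∧ U = U
q → (q ∧ r) = ⊥ → U = U  [any arg is the third value ⇒ result is the third value]
p ∨ (q → (q ∧ r)) = ⊤ ∨ U = U
p ∨ (p ∨ (q → (q ∧ r))) = ⊤ ∨ U = U
In Kleene's strong three-valued logic K3: q ∧ r = ⊥ ∧ U = ⊥
q → (q ∧ r) = ⊥ → ⊥ = ⊤
p ∨ (q → (q ∧ r)) = ⊤ ∨ ⊤ = ⊤
p ∨ (p ∨ (q → (q ∧ r))) = ⊤ ∨ ⊤ = ⊤
They differ because Bochvar's internal three-valued logic and Kleene's strong three-valued logic K3 treat U differently under the binary connectives.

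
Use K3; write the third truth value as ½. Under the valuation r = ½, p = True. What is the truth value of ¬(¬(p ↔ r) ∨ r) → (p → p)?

p ↔ r = True ↔ ½ = ½
¬(p ↔ r) = ¬½ = ½
¬(p ↔ r) ∨ r = ½ ∨ ½ = ½
¬(¬(p ↔ r) ∨ r) = ¬½ = ½
p → p = True → True = True
¬(¬(p ↔ r) ∨ r) → (p → p) = ½ → True = True  [¬½ ∨ True]

True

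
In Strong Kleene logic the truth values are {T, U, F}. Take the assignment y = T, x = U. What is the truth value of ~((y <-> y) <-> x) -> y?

T

y <-> y = T <-> T = T
(y <-> y) <-> x = T <-> U = U
~((y <-> y) <-> x) = ~U = U
~((y <-> y) <-> x) -> y = U -> T = T  [~U | T]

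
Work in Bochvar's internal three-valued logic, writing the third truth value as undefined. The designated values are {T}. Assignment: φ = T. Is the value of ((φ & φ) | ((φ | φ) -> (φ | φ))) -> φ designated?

Yes

φ & φ = T & T = T
φ | φ = T | T = T
φ | φ = T | T = T
(φ | φ) -> (φ | φ) = T -> T = T
(φ & φ) | ((φ | φ) -> (φ | φ)) = T | T = T
((φ & φ) | ((φ | φ) -> (φ | φ))) -> φ = T -> T = T
T ∈ {T}.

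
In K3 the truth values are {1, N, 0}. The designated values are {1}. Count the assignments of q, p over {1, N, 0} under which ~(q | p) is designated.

1

Designated under: (q=0, p=0).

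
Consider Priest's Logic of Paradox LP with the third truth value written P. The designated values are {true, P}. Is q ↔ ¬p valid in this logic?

No

Countermodel: q=true, p=true gives false, which is not designated.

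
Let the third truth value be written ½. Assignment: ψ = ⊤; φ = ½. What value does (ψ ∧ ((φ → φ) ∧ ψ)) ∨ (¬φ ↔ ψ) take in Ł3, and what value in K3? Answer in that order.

In Ł3: φ → φ = ½ → ½ = ⊤
(φ → φ) ∧ ψ = ⊤ ∧ ⊤ = ⊤
ψ ∧ ((φ → φ) ∧ ψ) = ⊤ ∧ ⊤ = ⊤
¬φ = ¬½ = ½
¬φ ↔ ψ = ½ ↔ ⊤ = ½
(ψ ∧ ((φ → φ) ∧ ψ)) ∨ (¬φ ↔ ψ) = ⊤ ∨ ½ = ⊤
In K3: φ → φ = ½ → ½ = ½  [¬½ ∨ ½]
(φ → φ) ∧ ψ = ½ ∧ ⊤ = ½
ψ ∧ ((φ → φ) ∧ ψ) = ⊤ ∧ ½ = ½
¬φ = ¬½ = ½
¬φ ↔ ψ = ½ ↔ ⊤ = ½
(ψ ∧ ((φ → φ) ∧ ψ)) ∨ (¬φ ↔ ψ) = ½ ∨ ½ = ½
They differ because Ł3 and K3 treat ½ differently under implication.

⊤; ½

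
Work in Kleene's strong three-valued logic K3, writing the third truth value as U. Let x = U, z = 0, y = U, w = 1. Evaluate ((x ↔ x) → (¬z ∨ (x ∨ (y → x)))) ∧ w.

x ↔ x = U ↔ U = U
¬z = ¬0 = 1
y → x = U → U = U
x ∨ (y → x) = U ∨ U = U
¬z ∨ (x ∨ (y → x)) = 1 ∨ U = 1
(x ↔ x) → (¬z ∨ (x ∨ (y → x))) = U → 1 = 1
((x ↔ x) → (¬z ∨ (x ∨ (y → x)))) ∧ w = 1 ∧ 1 = 1

1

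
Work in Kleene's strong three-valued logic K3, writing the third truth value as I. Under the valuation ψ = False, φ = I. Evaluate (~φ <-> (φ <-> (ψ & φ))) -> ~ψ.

True

~φ = ~I = I
ψ & φ = False & I = False
φ <-> (ψ & φ) = I <-> False = I
~φ <-> (φ <-> (ψ & φ)) = I <-> I = I
~ψ = ~False = True
(~φ <-> (φ <-> (ψ & φ))) -> ~ψ = I -> True = True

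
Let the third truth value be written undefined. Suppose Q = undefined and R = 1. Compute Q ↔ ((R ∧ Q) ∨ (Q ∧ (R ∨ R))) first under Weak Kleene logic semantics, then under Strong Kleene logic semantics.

In Weak Kleene logic: R ∧ Q = 1 ∧ undefined = undefined
R ∨ R = 1 ∨ 1 = 1
Q ∧ (R ∨ R) = undefined ∧ 1 = undefined
(R ∧ Q) ∨ (Q ∧ (R ∨ R)) = undefined ∨ undefined = undefined
Q ↔ ((R ∧ Q) ∨ (Q ∧ (R ∨ R))) = undefined ↔ undefined = undefined
In Strong Kleene logic: R ∧ Q = 1 ∧ undefined = undefined
R ∨ R = 1 ∨ 1 = 1
Q ∧ (R ∨ R) = undefined ∧ 1 = undefined
(R ∧ Q) ∨ (Q ∧ (R ∨ R)) = undefined ∨ undefined = undefined
Q ↔ ((R ∧ Q) ∨ (Q ∧ (R ∨ R))) = undefined ↔ undefined = undefined

undefined; undefined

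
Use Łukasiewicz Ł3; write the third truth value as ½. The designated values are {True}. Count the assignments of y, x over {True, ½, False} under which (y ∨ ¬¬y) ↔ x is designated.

3

Designated under: (y=True, x=True); (y=½, x=½); (y=False, x=False).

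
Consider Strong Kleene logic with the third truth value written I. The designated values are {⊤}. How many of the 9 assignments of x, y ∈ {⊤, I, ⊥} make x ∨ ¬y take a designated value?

5

Of the 9 assignments, 5 give a value in {⊤}.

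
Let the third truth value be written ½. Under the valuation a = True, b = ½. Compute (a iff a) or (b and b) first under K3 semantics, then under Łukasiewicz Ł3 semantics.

In K3: a iff a = True iff True = True
b and b = ½ and ½ = ½
(a iff a) or (b and b) = True or ½ = True
In Łukasiewicz Ł3: a iff a = True iff True = True
b and b = ½ and ½ = ½
(a iff a) or (b and b) = True or ½ = True

True; True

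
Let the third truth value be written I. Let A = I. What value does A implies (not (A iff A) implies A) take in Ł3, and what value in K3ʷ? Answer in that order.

T; I

In Ł3: A iff A = I iff I = T  [1 − |½−½|]
not (A iff A) = not T = F
not (A iff A) implies A = F implies I = T
A implies (not (A iff A) implies A) = I implies T = T
In K3ʷ: A iff A = I iff I = I
not (A iff A) = not I = I
not (A iff A) implies A = I implies I = I  [any arg is the third value ⇒ result is the third value]
A implies (not (A iff A) implies A) = I implies I = I
They differ because Ł3 and K3ʷ treat I differently under the binary connectives.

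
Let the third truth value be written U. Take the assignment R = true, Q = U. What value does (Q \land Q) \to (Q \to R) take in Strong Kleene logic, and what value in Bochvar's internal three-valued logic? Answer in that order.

In Strong Kleene logic: Q \land Q = U \land U = U
Q \to R = U \to true = true
(Q \land Q) \to (Q \to R) = U \to true = true
In Bochvar's internal three-valued logic: Q \land Q = U \land U = U
Q \to R = U \to true = U  [any arg is the third value ⇒ result is the third value]
(Q \land Q) \to (Q \to R) = U \to U = U
They differ because Strong Kleene logic and Bochvar's internal three-valued logic treat U differently under the binary connectives.

true; U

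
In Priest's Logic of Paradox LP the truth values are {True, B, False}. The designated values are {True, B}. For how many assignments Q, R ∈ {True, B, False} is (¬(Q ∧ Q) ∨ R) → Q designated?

6

Of the 9 assignments, 6 give a value in {True, B}.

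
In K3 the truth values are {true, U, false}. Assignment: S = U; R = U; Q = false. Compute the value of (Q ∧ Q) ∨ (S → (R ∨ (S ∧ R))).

Q ∧ Q = false ∧ false = false
S ∧ R = U ∧ U = U
R ∨ (S ∧ R) = U ∨ U = U
S → (R ∨ (S ∧ R)) = U → U = U  [¬U ∨ U]
(Q ∧ Q) ∨ (S → (R ∨ (S ∧ R))) = false ∨ U = U

U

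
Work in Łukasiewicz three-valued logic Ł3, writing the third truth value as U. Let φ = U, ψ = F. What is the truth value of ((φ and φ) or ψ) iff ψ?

φ and φ = U and U = U
(φ and φ) or ψ = U or F = U
((φ and φ) or ψ) iff ψ = U iff F = U  [1 − |½−0|]

U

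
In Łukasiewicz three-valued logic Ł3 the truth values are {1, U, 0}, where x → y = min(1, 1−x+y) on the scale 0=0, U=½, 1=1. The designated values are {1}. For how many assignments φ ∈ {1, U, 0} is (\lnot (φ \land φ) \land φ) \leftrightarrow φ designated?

φ=1: 0 ·
φ=U: 1 ✓
φ=0: 1 ✓

2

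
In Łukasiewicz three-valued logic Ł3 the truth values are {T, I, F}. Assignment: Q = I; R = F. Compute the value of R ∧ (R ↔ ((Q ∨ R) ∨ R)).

Q ∨ R = I ∨ F = I
(Q ∨ R) ∨ R = I ∨ F = I
R ↔ ((Q ∨ R) ∨ R) = F ↔ I = I
R ∧ (R ↔ ((Q ∨ R) ∨ R)) = F ∧ I = F

F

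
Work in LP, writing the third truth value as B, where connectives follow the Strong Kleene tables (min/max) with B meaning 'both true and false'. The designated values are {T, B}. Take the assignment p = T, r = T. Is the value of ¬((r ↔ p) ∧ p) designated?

r ↔ p = T ↔ T = T
(r ↔ p) ∧ p = T ∧ T = T
¬((r ↔ p) ∧ p) = ¬T = F
F ∉ {T, B}.

No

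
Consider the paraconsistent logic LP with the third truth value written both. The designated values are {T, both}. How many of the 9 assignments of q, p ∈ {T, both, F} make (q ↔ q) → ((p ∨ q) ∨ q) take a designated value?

8

Of the 9 assignments, 8 give a value in {T, both}.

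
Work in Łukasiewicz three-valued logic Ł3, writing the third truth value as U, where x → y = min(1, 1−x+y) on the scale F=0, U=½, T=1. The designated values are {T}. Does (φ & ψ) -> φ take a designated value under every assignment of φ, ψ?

Yes

Every assignment of φ, ψ over {T, U, F} gives a value in {T}.
In particular, with φ=U, ψ=U: (φ & ψ) -> φ = T.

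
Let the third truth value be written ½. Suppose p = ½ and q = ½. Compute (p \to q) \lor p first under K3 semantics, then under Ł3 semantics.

In K3: p \to q = ½ \to ½ = ½  [\lnot ½ \lor ½]
(p \to q) \lor p = ½ \lor ½ = ½
In Ł3: p \to q = ½ \to ½ = true
(p \to q) \lor p = true \lor ½ = true
They differ because K3 and Ł3 treat ½ differently under implication.

½; true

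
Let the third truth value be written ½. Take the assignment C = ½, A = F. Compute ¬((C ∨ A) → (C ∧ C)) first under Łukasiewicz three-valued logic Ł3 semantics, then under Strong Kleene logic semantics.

F; ½

In Łukasiewicz three-valued logic Ł3: C ∨ A = ½ ∨ F = ½
C ∧ C = ½ ∧ ½ = ½
(C ∨ A) → (C ∧ C) = ½ → ½ = T  [min(1, 1−½+½)]
¬((C ∨ A) → (C ∧ C)) = ¬T = F
In Strong Kleene logic: C ∨ A = ½ ∨ F = ½
C ∧ C = ½ ∧ ½ = ½
(C ∨ A) → (C ∧ C) = ½ → ½ = ½  [¬½ ∨ ½]
¬((C ∨ A) → (C ∧ C)) = ¬½ = ½
They differ because Łukasiewicz three-valued logic Ł3 and Strong Kleene logic treat ½ differently under implication.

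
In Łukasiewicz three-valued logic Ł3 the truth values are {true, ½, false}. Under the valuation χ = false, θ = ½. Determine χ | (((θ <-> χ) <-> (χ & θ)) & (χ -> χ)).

θ <-> χ = ½ <-> false = ½  [1 − |½−0|]
χ & θ = false & ½ = false
(θ <-> χ) <-> (χ & θ) = ½ <-> false = ½
χ -> χ = false -> false = true
((θ <-> χ) <-> (χ & θ)) & (χ -> χ) = ½ & true = ½
χ | (((θ <-> χ) <-> (χ & θ)) & (χ -> χ)) = false | ½ = ½

½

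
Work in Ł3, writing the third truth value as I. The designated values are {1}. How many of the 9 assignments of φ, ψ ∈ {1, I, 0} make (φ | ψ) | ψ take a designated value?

Of the 9 assignments, 5 give a value in {1}.

5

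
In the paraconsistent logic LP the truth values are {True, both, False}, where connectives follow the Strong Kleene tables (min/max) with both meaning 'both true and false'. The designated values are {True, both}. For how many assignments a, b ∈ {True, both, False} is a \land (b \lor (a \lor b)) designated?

6

Of the 9 assignments, 6 give a value in {True, both}.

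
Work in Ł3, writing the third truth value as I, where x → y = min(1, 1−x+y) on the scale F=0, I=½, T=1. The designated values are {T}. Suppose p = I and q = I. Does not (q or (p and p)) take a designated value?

No

p and p = I and I = I
q or (p and p) = I or I = I
not (q or (p and p)) = not I = I
I ∉ {T}.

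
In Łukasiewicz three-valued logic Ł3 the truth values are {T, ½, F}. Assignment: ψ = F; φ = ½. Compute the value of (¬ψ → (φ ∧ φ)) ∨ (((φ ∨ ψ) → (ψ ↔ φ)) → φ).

½

¬ψ = ¬F = T
φ ∧ φ = ½ ∧ ½ = ½
¬ψ → (φ ∧ φ) = T → ½ = ½  [min(1, 1−1+½)]
φ ∨ ψ = ½ ∨ F = ½
ψ ↔ φ = F ↔ ½ = ½
(φ ∨ ψ) → (ψ ↔ φ) = ½ → ½ = T
((φ ∨ ψ) → (ψ ↔ φ)) → φ = T → ½ = ½
(¬ψ → (φ ∧ φ)) ∨ (((φ ∨ ψ) → (ψ ↔ φ)) → φ) = ½ ∨ ½ = ½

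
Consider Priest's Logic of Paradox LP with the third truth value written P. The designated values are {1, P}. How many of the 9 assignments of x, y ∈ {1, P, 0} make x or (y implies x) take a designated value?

Of the 9 assignments, 8 give a value in {1, P}.

8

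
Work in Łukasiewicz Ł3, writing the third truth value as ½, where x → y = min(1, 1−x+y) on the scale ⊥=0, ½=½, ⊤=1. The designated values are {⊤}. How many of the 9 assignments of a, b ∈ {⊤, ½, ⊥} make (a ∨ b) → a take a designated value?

Of the 9 assignments, 6 give a value in {⊤}.

6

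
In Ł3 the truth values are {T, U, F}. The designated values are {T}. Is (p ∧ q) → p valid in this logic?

Every assignment of p, q over {T, U, F} gives a value in {T}.
In particular, with p=U, q=U: (p ∧ q) → p = T.

Yes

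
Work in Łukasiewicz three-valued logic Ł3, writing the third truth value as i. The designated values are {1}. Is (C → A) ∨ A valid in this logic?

No

Countermodel: C=1, A=i gives i, which is not designated.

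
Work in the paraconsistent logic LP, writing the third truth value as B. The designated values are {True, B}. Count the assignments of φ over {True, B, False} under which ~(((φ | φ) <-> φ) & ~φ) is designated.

2

φ=True: True ✓
φ=B: B ✓
φ=False: False ·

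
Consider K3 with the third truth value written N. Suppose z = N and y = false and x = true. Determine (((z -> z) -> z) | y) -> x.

true

z -> z = N -> N = N
(z -> z) -> z = N -> N = N
((z -> z) -> z) | y = N | false = N
(((z -> z) -> z) | y) -> x = N -> true = true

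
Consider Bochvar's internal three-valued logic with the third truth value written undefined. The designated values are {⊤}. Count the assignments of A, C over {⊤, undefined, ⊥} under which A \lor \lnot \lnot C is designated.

Designated under: (A=⊤, C=⊤); (A=⊤, C=⊥); (A=⊥, C=⊤).

3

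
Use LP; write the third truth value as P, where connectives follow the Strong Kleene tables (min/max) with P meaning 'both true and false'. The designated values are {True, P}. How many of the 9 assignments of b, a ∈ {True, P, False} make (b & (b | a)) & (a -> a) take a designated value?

6

Of the 9 assignments, 6 give a value in {True, P}.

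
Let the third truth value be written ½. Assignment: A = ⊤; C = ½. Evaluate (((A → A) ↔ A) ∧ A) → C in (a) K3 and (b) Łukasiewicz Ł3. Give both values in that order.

½; ½

In K3: A → A = ⊤ → ⊤ = ⊤
(A → A) ↔ A = ⊤ ↔ ⊤ = ⊤
((A → A) ↔ A) ∧ A = ⊤ ∧ ⊤ = ⊤
(((A → A) ↔ A) ∧ A) → C = ⊤ → ½ = ½  [¬⊤ ∨ ½]
In Łukasiewicz Ł3: A → A = ⊤ → ⊤ = ⊤
(A → A) ↔ A = ⊤ ↔ ⊤ = ⊤
((A → A) ↔ A) ∧ A = ⊤ ∧ ⊤ = ⊤
(((A → A) ↔ A) ∧ A) → C = ⊤ → ½ = ½  [min(1, 1−1+½)]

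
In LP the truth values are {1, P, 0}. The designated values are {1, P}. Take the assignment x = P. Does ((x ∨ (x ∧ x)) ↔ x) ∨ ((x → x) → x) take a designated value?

Yes

x ∧ x = P ∧ P = P
x ∨ (x ∧ x) = P ∨ P = P
(x ∨ (x ∧ x)) ↔ x = P ↔ P = P
x → x = P → P = P
(x → x) → x = P → P = P
((x ∨ (x ∧ x)) ↔ x) ∨ ((x → x) → x) = P ∨ P = P
P ∈ {1, P}.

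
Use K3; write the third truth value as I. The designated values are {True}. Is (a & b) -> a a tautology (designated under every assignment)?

No

Countermodel: a=I, b=True gives I, which is not designated.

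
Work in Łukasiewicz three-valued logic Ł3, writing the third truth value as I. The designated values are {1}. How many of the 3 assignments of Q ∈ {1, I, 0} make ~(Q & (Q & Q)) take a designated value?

Q=1: 0 ·
Q=I: I ·
Q=0: 1 ✓

1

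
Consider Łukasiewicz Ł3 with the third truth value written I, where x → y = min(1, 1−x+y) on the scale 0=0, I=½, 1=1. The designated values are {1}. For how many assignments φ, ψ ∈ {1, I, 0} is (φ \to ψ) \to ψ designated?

Of the 9 assignments, 5 give a value in {1}.

5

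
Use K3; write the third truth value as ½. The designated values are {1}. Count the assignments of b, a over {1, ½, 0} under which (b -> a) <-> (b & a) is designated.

2

Designated under: (b=1, a=1); (b=1, a=0).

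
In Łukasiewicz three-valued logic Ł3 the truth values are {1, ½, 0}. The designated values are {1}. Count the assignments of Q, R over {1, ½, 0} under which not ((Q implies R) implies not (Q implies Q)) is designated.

Of the 9 assignments, 6 give a value in {1}.

6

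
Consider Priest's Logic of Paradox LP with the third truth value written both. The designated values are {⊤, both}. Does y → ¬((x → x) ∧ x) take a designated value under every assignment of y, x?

Countermodel: y=⊤, x=⊤ gives ⊥, which is not designated.

No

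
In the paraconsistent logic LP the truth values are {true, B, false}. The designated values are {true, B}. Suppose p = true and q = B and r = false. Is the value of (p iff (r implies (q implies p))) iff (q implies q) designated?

Yes

q implies p = B implies true = true  [not B or true]
r implies (q implies p) = false implies true = true
p iff (r implies (q implies p)) = true iff true = true
q implies q = B implies B = B
(p iff (r implies (q implies p))) iff (q implies q) = true iff B = B
B ∈ {true, B}.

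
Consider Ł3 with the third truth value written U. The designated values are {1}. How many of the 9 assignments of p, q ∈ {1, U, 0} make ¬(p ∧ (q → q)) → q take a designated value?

6

Of the 9 assignments, 6 give a value in {1}.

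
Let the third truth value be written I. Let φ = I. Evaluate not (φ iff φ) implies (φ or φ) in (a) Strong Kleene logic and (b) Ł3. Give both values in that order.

I; 1

In Strong Kleene logic: φ iff φ = I iff I = I
not (φ iff φ) = not I = I
φ or φ = I or I = I
not (φ iff φ) implies (φ or φ) = I implies I = I
In Ł3: φ iff φ = I iff I = 1  [1 − |½−½|]
not (φ iff φ) = not 1 = 0
φ or φ = I or I = I
not (φ iff φ) implies (φ or φ) = 0 implies I = 1
They differ because Strong Kleene logic and Ł3 treat I differently under implication.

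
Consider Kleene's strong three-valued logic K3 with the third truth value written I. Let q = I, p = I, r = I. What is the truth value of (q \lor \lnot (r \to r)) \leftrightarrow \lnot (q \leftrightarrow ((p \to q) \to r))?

r \to r = I \to I = I  [\lnot I \lor I]
\lnot (r \to r) = \lnot I = I
q \lor \lnot (r \to r) = I \lor I = I
p \to q = I \to I = I
(p \to q) \to r = I \to I = I
q \leftrightarrow ((p \to q) \to r) = I \leftrightarrow I = I
\lnot (q \leftrightarrow ((p \to q) \to r)) = \lnot I = I
(q \lor \lnot (r \to r)) \leftrightarrow \lnot (q \leftrightarrow ((p \to q) \to r)) = I \leftrightarrow I = I

I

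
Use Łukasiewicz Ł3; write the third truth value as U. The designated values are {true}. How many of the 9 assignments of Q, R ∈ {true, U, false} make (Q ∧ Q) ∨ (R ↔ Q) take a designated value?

Of the 9 assignments, 5 give a value in {true}.

5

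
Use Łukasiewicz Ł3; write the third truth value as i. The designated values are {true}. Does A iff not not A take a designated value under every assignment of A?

Every assignment of A over {true, i, false} gives a value in {true}.
In particular, with A=i: A iff not not A = true.

Yes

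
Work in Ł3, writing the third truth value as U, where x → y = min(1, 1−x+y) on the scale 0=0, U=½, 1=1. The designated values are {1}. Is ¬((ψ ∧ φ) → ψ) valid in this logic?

Countermodel: ψ=1, φ=1 gives 0, which is not designated.

No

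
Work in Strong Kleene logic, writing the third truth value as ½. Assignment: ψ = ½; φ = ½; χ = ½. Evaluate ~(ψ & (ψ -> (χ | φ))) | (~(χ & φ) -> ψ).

χ | φ = ½ | ½ = ½
ψ -> (χ | φ) = ½ -> ½ = ½
ψ & (ψ -> (χ | φ)) = ½ & ½ = ½
~(ψ & (ψ -> (χ | φ))) = ~½ = ½
χ & φ = ½ & ½ = ½
~(χ & φ) = ~½ = ½
~(χ & φ) -> ψ = ½ -> ½ = ½
~(ψ & (ψ -> (χ | φ))) | (~(χ & φ) -> ψ) = ½ | ½ = ½

½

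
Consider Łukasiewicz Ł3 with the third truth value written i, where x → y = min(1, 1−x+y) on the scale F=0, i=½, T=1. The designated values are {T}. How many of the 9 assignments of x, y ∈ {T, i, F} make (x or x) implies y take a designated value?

Of the 9 assignments, 6 give a value in {T}.

6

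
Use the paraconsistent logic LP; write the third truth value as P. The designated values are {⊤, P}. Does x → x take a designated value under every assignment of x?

Every assignment of x over {⊤, P, ⊥} gives a value in {⊤, P}.
In particular, with x=P: x → x = P.

Yes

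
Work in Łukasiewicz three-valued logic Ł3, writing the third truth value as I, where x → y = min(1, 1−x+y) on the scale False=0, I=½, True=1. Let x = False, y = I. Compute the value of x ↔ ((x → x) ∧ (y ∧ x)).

x → x = False → False = True
y ∧ x = I ∧ False = False
(x → x) ∧ (y ∧ x) = True ∧ False = False
x ↔ ((x → x) ∧ (y ∧ x)) = False ↔ False = True

True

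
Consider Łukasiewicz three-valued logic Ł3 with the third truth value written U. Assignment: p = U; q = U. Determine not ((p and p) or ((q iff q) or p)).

⊥

p and p = U and U = U
q iff q = U iff U = ⊤  [1 − |½−½|]
(q iff q) or p = ⊤ or U = ⊤
(p and p) or ((q iff q) or p) = U or ⊤ = ⊤
not ((p and p) or ((q iff q) or p)) = not ⊤ = ⊥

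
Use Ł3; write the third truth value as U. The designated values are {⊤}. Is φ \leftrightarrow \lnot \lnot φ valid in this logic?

Every assignment of φ over {⊤, U, ⊥} gives a value in {⊤}.
In particular, with φ=U: φ \leftrightarrow \lnot \lnot φ = ⊤.

Yes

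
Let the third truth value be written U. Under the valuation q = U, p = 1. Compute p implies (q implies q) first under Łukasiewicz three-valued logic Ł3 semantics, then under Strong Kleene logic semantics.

In Łukasiewicz three-valued logic Ł3: q implies q = U implies U = 1  [min(1, 1−½+½)]
p implies (q implies q) = 1 implies 1 = 1
In Strong Kleene logic: q implies q = U implies U = U
p implies (q implies q) = 1 implies U = U
They differ because Łukasiewicz three-valued logic Ł3 and Strong Kleene logic treat U differently under implication.

1; U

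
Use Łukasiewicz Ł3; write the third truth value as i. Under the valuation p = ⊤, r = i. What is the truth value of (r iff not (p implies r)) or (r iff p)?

p implies r = ⊤ implies i = i  [min(1, 1−1+½)]
not (p implies r) = not i = i
r iff not (p implies r) = i iff i = ⊤
r iff p = i iff ⊤ = i
(r iff not (p implies r)) or (r iff p) = ⊤ or i = ⊤

⊤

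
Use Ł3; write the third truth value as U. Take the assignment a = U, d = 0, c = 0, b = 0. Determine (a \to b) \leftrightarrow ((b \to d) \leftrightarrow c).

a \to b = U \to 0 = U  [min(1, 1−½+0)]
b \to d = 0 \to 0 = 1
(b \to d) \leftrightarrow c = 1 \leftrightarrow 0 = 0
(a \to b) \leftrightarrow ((b \to d) \leftrightarrow c) = U \leftrightarrow 0 = U

U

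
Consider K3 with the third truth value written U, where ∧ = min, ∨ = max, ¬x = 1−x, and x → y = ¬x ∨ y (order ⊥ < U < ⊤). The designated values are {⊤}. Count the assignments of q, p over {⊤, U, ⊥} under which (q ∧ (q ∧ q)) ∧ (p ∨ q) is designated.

3

Designated under: (q=⊤, p=⊤); (q=⊤, p=U); (q=⊤, p=⊥).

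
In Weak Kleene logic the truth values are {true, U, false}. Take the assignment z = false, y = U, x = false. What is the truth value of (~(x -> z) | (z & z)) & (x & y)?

U

x -> z = false -> false = true
~(x -> z) = ~true = false
z & z = false & false = false
~(x -> z) | (z & z) = false | false = false
x & y = false & U = U
(~(x -> z) | (z & z)) & (x & y) = false & U = U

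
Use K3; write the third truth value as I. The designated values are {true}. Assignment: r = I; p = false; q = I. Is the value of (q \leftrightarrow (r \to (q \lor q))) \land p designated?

q \lor q = I \lor I = I
r \to (q \lor q) = I \to I = I  [\lnot I \lor I]
q \leftrightarrow (r \to (q \lor q)) = I \leftrightarrow I = I
(q \leftrightarrow (r \to (q \lor q))) \land p = I \land false = false
false ∉ {true}.

No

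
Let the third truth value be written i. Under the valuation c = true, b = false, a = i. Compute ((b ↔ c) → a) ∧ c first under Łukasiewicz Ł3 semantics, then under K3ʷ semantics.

true; i

In Łukasiewicz Ł3: b ↔ c = false ↔ true = false
(b ↔ c) → a = false → i = true  [min(1, 1−0+½)]
((b ↔ c) → a) ∧ c = true ∧ true = true
In K3ʷ: b ↔ c = false ↔ true = false
(b ↔ c) → a = false → i = i  [any arg is the third value ⇒ result is the third value]
((b ↔ c) → a) ∧ c = i ∧ true = i
They differ because Łukasiewicz Ł3 and K3ʷ treat i differently under the binary connectives.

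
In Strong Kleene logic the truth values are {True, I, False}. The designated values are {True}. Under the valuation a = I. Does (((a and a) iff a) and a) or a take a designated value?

No

a and a = I and I = I
(a and a) iff a = I iff I = I
((a and a) iff a) and a = I and I = I
(((a and a) iff a) and a) or a = I or I = I
I ∉ {True}.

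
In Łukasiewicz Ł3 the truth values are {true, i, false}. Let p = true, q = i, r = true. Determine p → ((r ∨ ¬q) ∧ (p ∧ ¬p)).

false

¬q = ¬i = i
r ∨ ¬q = true ∨ i = true
¬p = ¬true = false
p ∧ ¬p = true ∧ false = false
(r ∨ ¬q) ∧ (p ∧ ¬p) = true ∧ false = false
p → ((r ∨ ¬q) ∧ (p ∧ ¬p)) = true → false = false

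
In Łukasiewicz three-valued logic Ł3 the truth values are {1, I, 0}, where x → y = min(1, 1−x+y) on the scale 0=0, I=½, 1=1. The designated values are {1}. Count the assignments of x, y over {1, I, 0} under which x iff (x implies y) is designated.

2

Designated under: (x=1, y=1); (x=I, y=0).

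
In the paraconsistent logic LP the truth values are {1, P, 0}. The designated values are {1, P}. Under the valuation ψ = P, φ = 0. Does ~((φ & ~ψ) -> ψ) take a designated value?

~ψ = ~P = P
φ & ~ψ = 0 & P = 0
(φ & ~ψ) -> ψ = 0 -> P = 1  [~0 | P]
~((φ & ~ψ) -> ψ) = ~1 = 0
0 ∉ {1, P}.

No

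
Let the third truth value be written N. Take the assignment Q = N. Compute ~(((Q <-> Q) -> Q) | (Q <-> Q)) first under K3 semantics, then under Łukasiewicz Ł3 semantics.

In K3: Q <-> Q = N <-> N = N
(Q <-> Q) -> Q = N -> N = N  [~N | N]
Q <-> Q = N <-> N = N
((Q <-> Q) -> Q) | (Q <-> Q) = N | N = N
~(((Q <-> Q) -> Q) | (Q <-> Q)) = ~N = N
In Łukasiewicz Ł3: Q <-> Q = N <-> N = true  [1 − |½−½|]
(Q <-> Q) -> Q = true -> N = N
Q <-> Q = N <-> N = true
((Q <-> Q) -> Q) | (Q <-> Q) = N | true = true
~(((Q <-> Q) -> Q) | (Q <-> Q)) = ~true = false
They differ because K3 and Łukasiewicz Ł3 treat N differently under implication.

N; false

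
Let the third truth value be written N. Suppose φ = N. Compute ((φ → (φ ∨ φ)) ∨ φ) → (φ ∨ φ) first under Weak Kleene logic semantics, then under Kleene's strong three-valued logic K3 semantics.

In Weak Kleene logic: φ ∨ φ = N ∨ N = N
φ → (φ ∨ φ) = N → N = N  [any arg is the third value ⇒ result is the third value]
(φ → (φ ∨ φ)) ∨ φ = N ∨ N = N
φ ∨ φ = N ∨ N = N
((φ → (φ ∨ φ)) ∨ φ) → (φ ∨ φ) = N → N = N
In Kleene's strong three-valued logic K3: φ ∨ φ = N ∨ N = N
φ → (φ ∨ φ) = N → N = N
(φ → (φ ∨ φ)) ∨ φ = N ∨ N = N
φ ∨ φ = N ∨ N = N
((φ → (φ ∨ φ)) ∨ φ) → (φ ∨ φ) = N → N = N

N; N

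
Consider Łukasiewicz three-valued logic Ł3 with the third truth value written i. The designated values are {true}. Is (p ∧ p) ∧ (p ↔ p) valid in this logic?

Countermodel: p=i gives i, which is not designated.

No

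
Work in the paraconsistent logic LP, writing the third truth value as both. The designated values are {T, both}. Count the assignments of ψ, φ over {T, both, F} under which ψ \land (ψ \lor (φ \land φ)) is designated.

Of the 9 assignments, 6 give a value in {T, both}.

6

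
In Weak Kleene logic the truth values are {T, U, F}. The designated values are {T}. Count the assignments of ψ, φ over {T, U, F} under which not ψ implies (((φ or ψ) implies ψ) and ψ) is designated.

Designated under: (ψ=T, φ=T); (ψ=T, φ=F).

2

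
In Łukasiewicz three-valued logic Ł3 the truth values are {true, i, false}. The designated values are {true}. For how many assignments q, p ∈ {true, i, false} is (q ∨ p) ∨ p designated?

5

Of the 9 assignments, 5 give a value in {true}.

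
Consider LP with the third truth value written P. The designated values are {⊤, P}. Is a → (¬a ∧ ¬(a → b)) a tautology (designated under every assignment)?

No

Countermodel: a=⊤, b=⊤ gives ⊥, which is not designated.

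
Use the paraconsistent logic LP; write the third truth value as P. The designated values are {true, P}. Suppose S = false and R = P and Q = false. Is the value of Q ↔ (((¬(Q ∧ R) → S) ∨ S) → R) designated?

No

Q ∧ R = false ∧ P = false
¬(Q ∧ R) = ¬false = true
¬(Q ∧ R) → S = true → false = false
(¬(Q ∧ R) → S) ∨ S = false ∨ false = false
((¬(Q ∧ R) → S) ∨ S) → R = false → P = true  [¬false ∨ P]
Q ↔ (((¬(Q ∧ R) → S) ∨ S) → R) = false ↔ true = false
false ∉ {true, P}.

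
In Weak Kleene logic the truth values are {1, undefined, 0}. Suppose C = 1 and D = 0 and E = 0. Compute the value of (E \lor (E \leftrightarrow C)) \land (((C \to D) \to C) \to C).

E \leftrightarrow C = 0 \leftrightarrow 1 = 0
E \lor (E \leftrightarrow C) = 0 \lor 0 = 0
C \to D = 1 \to 0 = 0
(C \to D) \to C = 0 \to 1 = 1
((C \to D) \to C) \to C = 1 \to 1 = 1
(E \lor (E \leftrightarrow C)) \land (((C \to D) \to C) \to C) = 0 \land 1 = 0

0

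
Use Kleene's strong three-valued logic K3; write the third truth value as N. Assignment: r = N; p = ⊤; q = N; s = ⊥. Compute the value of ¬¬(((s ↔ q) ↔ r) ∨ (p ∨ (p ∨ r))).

⊤

s ↔ q = ⊥ ↔ N = N
(s ↔ q) ↔ r = N ↔ N = N
p ∨ r = ⊤ ∨ N = ⊤
p ∨ (p ∨ r) = ⊤ ∨ ⊤ = ⊤
((s ↔ q) ↔ r) ∨ (p ∨ (p ∨ r)) = N ∨ ⊤ = ⊤
¬(((s ↔ q) ↔ r) ∨ (p ∨ (p ∨ r))) = ¬⊤ = ⊥
¬¬(((s ↔ q) ↔ r) ∨ (p ∨ (p ∨ r))) = ¬⊥ = ⊤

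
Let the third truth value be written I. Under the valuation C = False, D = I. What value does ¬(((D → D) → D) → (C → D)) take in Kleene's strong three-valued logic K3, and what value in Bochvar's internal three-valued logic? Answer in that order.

In Kleene's strong three-valued logic K3: D → D = I → I = I  [¬I ∨ I]
(D → D) → D = I → I = I
C → D = False → I = True
((D → D) → D) → (C → D) = I → True = True
¬(((D → D) → D) → (C → D)) = ¬True = False
In Bochvar's internal three-valued logic: D → D = I → I = I
(D → D) → D = I → I = I
C → D = False → I = I
((D → D) → D) → (C → D) = I → I = I
¬(((D → D) → D) → (C → D)) = ¬I = I
They differ because Kleene's strong three-valued logic K3 and Bochvar's internal three-valued logic treat I differently under the binary connectives.

False; I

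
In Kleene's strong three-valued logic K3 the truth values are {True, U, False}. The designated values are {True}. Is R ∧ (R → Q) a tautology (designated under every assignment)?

No

Countermodel: R=True, Q=U gives U, which is not designated.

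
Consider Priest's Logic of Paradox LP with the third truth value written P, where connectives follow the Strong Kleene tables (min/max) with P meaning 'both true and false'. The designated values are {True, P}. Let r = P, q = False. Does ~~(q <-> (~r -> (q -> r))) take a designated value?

~r = ~P = P
q -> r = False -> P = True  [~False | P]
~r -> (q -> r) = P -> True = True
q <-> (~r -> (q -> r)) = False <-> True = False
~(q <-> (~r -> (q -> r))) = ~False = True
~~(q <-> (~r -> (q -> r))) = ~True = False
False ∉ {True, P}.

No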